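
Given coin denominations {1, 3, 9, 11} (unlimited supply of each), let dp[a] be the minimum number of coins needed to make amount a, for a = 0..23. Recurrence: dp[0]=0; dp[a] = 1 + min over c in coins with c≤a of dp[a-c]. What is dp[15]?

 a  0  1  2  3  4  5  6  7  8  9 10 11 12 13 14 15 16 17 18 19 20 21 22 23
dp  0  1  2  1  2  3  2  3  4  1  2  1  2  3  2  3  4  3  2  3  2  3  2  3

3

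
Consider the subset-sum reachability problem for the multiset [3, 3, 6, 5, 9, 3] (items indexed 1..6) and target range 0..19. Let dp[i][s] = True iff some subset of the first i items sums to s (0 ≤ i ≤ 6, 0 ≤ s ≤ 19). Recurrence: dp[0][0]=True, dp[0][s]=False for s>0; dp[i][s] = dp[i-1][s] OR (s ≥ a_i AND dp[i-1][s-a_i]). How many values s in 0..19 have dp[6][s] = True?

12

i\s   0   1   2   3   4   5   6   7   8   9  10  11  12  13  14  15  16  17  18  19
  0   T   F   F   F   F   F   F   F   F   F   F   F   F   F   F   F   F   F   F   F
  1   T   F   F   T   F   F   F   F   F   F   F   F   F   F   F   F   F   F   F   F
  2   T   F   F   T   F   F   T   F   F   F   F   F   F   F   F   F   F   F   F   F
  3   T   F   F   T   F   F   T   F   F   T   F   F   T   F   F   F   F   F   F   F
  4   T   F   F   T   F   T   T   F   T   T   F   T   T   F   T   F   F   T   F   F
  5   T   F   F   T   F   T   T   F   T   T   F   T   T   F   T   T   F   T   T   F
  6   T   F   F   T   F   T   T   F   T   T   F   T   T   F   T   T   F   T   T   F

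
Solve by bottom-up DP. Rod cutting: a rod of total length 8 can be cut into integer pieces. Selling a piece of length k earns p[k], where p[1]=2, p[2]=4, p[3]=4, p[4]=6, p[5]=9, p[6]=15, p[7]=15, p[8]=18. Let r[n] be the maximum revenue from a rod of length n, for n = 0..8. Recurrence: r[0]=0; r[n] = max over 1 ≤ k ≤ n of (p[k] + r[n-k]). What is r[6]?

15

   n    0    1    2    3    4    5    6    7    8
r[n]    0    2    4    6    8   10   15   17   19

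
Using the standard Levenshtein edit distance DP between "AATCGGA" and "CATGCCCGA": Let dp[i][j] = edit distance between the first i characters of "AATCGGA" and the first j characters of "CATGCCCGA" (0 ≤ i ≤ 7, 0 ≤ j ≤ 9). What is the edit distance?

4

   ''  C  A  T  G  C  C  C  G  A
''  0  1  2  3  4  5  6  7  8  9
 A  1  1  1  2  3  4  5  6  7  8
 A  2  2  1  2  3  4  5  6  7  7
 T  3  3  2  1  2  3  4  5  6  7
 C  4  3  3  2  2  2  3  4  5  6
 G  5  4  4  3  2  3  3  4  4  5
 G  6  5  5  4  3  3  4  4  4  5
 A  7  6  5  5  4  4  4  5  5  4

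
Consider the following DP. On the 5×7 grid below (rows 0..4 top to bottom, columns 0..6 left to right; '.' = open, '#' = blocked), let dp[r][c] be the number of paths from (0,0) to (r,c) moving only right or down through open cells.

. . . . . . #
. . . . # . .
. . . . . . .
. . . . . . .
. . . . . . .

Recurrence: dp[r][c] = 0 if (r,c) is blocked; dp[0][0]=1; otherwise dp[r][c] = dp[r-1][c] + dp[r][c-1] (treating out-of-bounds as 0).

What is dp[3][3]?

20

r\c   0   1   2   3   4   5   6
  0   1   1   1   1   1   1   0
  1   1   2   3   4   0   1   1
  2   1   3   6  10  10  11  12
  3   1   4  10  20  30  41  53
  4   1   5  15  35  65 106 159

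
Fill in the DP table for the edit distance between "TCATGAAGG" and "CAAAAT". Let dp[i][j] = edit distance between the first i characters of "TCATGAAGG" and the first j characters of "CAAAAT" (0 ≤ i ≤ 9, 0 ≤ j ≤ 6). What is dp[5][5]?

   ''  C  A  A  A  A  T
''  0  1  2  3  4  5  6
 T  1  1  2  3  4  5  5
 C  2  1  2  3  4  5  6
 A  3  2  1  2  3  4  5
 T  4  3  2  2  3  4  4
 G  5  4  3  3  3  4  5
 A  6  5  4  3  3  3  4
 A  7  6  5  4  3  3  4
 G  8  7  6  5  4  4  4
 G  9  8  7  6  5  5  5

4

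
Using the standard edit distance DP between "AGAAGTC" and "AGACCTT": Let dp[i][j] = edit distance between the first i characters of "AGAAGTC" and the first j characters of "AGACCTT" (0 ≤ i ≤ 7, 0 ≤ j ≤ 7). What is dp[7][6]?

   ''  A  G  A  C  C  T  T
''  0  1  2  3  4  5  6  7
 A  1  0  1  2  3  4  5  6
 G  2  1  0  1  2  3  4  5
 A  3  2  1  0  1  2  3  4
 A  4  3  2  1  1  2  3  4
 G  5  4  3  2  2  2  3  4
 T  6  5  4  3  3  3  2  3
 C  7  6  5  4  3  3  3  3

3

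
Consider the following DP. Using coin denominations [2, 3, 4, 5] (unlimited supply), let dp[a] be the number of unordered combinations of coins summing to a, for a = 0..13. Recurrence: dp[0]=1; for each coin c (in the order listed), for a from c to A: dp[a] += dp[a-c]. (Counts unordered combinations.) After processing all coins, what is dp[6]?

after  coin     0     1     2     3     4     5     6     7     8     9    10    11    12    13
          2     1     0     1     0     1     0     1     0     1     0     1     0     1     0
          3     1     0     1     1     1     1     2     1     2     2     2     2     3     2
          4     1     0     1     1     2     1     3     2     4     3     5     4     7     5
          5     1     0     1     1     2     2     3     3     5     5     7     7    10    10

3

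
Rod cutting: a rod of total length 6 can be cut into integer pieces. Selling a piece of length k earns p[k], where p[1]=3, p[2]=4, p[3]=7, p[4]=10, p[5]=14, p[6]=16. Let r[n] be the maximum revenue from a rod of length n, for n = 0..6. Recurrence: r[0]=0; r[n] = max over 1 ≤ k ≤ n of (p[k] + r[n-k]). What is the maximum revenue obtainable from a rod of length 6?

   n    0    1    2    3    4    5    6
r[n]    0    3    6    9   12   15   18

18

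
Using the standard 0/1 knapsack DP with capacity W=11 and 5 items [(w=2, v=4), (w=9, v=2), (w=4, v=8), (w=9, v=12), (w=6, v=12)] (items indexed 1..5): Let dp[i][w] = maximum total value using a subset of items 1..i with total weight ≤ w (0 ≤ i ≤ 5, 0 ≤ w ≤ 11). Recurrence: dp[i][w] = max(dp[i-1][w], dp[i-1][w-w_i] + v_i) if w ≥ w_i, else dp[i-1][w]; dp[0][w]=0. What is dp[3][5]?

8

i\w   0   1   2   3   4   5   6   7   8   9  10  11
  0   0   0   0   0   0   0   0   0   0   0   0   0
  1   0   0   4   4   4   4   4   4   4   4   4   4
  2   0   0   4   4   4   4   4   4   4   4   4   6
  3   0   0   4   4   8   8  12  12  12  12  12  12
  4   0   0   4   4   8   8  12  12  12  12  12  16
  5   0   0   4   4   8   8  12  12  16  16  20  20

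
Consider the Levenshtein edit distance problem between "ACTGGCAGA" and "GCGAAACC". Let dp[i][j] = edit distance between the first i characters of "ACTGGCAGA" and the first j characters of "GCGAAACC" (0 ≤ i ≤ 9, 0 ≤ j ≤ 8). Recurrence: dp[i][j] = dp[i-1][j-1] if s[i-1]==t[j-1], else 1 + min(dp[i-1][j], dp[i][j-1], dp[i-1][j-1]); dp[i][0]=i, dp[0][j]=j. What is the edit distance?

6

   ''  G  C  G  A  A  A  C  C
''  0  1  2  3  4  5  6  7  8
 A  1  1  2  3  3  4  5  6  7
 C  2  2  1  2  3  4  5  5  6
 T  3  3  2  2  3  4  5  6  6
 G  4  3  3  2  3  4  5  6  7
 G  5  4  4  3  3  4  5  6  7
 C  6  5  4  4  4  4  5  5  6
 A  7  6  5  5  4  4  4  5  6
 G  8  7  6  5  5  5  5  5  6
 A  9  8  7  6  5  5  5  6  6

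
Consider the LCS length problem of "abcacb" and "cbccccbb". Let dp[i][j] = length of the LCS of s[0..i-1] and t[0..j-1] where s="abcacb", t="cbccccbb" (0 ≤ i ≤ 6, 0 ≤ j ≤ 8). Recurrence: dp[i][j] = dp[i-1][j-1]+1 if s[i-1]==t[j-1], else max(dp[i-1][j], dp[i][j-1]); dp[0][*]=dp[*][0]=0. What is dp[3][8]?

   ''  c  b  c  c  c  c  b  b
''  0  0  0  0  0  0  0  0  0
 a  0  0  0  0  0  0  0  0  0
 b  0  0  1  1  1  1  1  1  1
 c  0  1  1  2  2  2  2  2  2
 a  0  1  1  2  2  2  2  2  2
 c  0  1  1  2  3  3  3  3  3
 b  0  1  2  2  3  3  3  4  4

2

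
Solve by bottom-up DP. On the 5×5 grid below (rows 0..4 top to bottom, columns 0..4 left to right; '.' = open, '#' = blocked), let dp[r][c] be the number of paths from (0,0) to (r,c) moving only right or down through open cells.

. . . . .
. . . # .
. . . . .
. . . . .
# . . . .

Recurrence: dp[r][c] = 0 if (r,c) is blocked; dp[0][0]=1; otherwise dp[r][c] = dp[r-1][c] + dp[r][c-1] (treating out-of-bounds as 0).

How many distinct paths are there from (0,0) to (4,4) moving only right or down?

53

r\c   0   1   2   3   4
  0   1   1   1   1   1
  1   1   2   3   0   1
  2   1   3   6   6   7
  3   1   4  10  16  23
  4   0   4  14  30  53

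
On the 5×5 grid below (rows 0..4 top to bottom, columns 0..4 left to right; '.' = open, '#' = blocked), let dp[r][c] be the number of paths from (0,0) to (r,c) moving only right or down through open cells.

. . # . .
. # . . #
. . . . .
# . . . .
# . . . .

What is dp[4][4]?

r\c   0   1   2   3   4
  0   1   1   0   0   0
  1   1   0   0   0   0
  2   1   1   1   1   1
  3   0   1   2   3   4
  4   0   1   3   6  10

10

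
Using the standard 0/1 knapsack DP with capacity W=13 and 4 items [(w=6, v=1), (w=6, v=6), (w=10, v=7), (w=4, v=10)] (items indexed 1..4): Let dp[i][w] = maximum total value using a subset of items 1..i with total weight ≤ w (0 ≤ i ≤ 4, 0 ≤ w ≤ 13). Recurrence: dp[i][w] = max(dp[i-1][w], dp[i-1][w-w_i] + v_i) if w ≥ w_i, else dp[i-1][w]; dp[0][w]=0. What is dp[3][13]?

7

i\w   0   1   2   3   4   5   6   7   8   9  10  11  12  13
  0   0   0   0   0   0   0   0   0   0   0   0   0   0   0
  1   0   0   0   0   0   0   1   1   1   1   1   1   1   1
  2   0   0   0   0   0   0   6   6   6   6   6   6   7   7
  3   0   0   0   0   0   0   6   6   6   6   7   7   7   7
  4   0   0   0   0  10  10  10  10  10  10  16  16  16  16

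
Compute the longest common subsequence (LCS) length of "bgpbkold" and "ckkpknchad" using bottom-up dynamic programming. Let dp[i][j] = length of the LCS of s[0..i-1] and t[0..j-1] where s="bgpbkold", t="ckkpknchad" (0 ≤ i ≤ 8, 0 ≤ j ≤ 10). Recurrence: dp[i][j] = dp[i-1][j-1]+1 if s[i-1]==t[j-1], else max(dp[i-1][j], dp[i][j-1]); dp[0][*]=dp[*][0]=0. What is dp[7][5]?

   ''  c  k  k  p  k  n  c  h  a  d
''  0  0  0  0  0  0  0  0  0  0  0
 b  0  0  0  0  0  0  0  0  0  0  0
 g  0  0  0  0  0  0  0  0  0  0  0
 p  0  0  0  0  1  1  1  1  1  1  1
 b  0  0  0  0  1  1  1  1  1  1  1
 k  0  0  1  1  1  2  2  2  2  2  2
 o  0  0  1  1  1  2  2  2  2  2  2
 l  0  0  1  1  1  2  2  2  2  2  2
 d  0  0  1  1  1  2  2  2  2  2  3

2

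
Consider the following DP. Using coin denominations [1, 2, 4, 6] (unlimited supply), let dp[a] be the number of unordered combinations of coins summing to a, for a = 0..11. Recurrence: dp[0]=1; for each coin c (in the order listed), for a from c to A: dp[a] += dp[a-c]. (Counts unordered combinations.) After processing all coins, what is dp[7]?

7

after  coin     0     1     2     3     4     5     6     7     8     9    10    11
          1     1     1     1     1     1     1     1     1     1     1     1     1
          2     1     1     2     2     3     3     4     4     5     5     6     6
          4     1     1     2     2     4     4     6     6     9     9    12    12
          6     1     1     2     2     4     4     7     7    11    11    16    16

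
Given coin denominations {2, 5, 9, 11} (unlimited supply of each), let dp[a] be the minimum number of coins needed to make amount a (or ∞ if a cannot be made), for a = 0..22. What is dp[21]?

3

 a  0  1  2  3  4  5  6  7  8  9 10 11 12 13 14 15 16 17 18 19 20 21 22
dp  0  -  1  -  2  1  3  2  4  1  2  1  3  2  2  3  2  4  2  3  2  3  2
(- denotes ∞ / unreachable)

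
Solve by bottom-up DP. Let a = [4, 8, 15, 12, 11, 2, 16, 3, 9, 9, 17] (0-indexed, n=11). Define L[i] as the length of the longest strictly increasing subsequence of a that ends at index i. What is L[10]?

5

   i    0    1    2    3    4    5    6    7    8    9   10
a[i]    4    8   15   12   11    2   16    3    9    9   17
L[i]    1    2    3    3    3    1    4    2    3    3    5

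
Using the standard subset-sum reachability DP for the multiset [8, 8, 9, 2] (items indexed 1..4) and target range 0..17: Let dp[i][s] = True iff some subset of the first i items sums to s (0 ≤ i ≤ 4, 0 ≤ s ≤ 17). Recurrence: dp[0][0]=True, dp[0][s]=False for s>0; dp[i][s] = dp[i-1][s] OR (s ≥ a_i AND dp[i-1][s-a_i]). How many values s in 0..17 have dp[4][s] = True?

8

i\s   0   1   2   3   4   5   6   7   8   9  10  11  12  13  14  15  16  17
  0   T   F   F   F   F   F   F   F   F   F   F   F   F   F   F   F   F   F
  1   T   F   F   F   F   F   F   F   T   F   F   F   F   F   F   F   F   F
  2   T   F   F   F   F   F   F   F   T   F   F   F   F   F   F   F   T   F
  3   T   F   F   F   F   F   F   F   T   T   F   F   F   F   F   F   T   T
  4   T   F   T   F   F   F   F   F   T   T   T   T   F   F   F   F   T   T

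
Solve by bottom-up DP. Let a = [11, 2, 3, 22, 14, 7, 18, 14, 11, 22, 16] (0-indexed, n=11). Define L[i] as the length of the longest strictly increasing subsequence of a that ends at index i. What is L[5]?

3

   i    0    1    2    3    4    5    6    7    8    9   10
a[i]   11    2    3   22   14    7   18   14   11   22   16
L[i]    1    1    2    3    3    3    4    4    4    5    5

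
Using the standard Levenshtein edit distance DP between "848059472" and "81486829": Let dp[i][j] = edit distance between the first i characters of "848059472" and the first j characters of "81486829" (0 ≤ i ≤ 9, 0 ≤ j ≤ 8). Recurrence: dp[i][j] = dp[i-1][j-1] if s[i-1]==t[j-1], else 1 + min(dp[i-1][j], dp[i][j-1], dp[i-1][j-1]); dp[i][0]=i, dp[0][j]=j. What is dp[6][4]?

   ''  8  1  4  8  6  8  2  9
''  0  1  2  3  4  5  6  7  8
 8  1  0  1  2  3  4  5  6  7
 4  2  1  1  1  2  3  4  5  6
 8  3  2  2  2  1  2  3  4  5
 0  4  3  3  3  2  2  3  4  5
 5  5  4  4  4  3  3  3  4  5
 9  6  5  5  5  4  4  4  4  4
 4  7  6  6  5  5  5  5  5  5
 7  8  7  7  6  6  6  6  6  6
 2  9  8  8  7  7  7  7  6  7

4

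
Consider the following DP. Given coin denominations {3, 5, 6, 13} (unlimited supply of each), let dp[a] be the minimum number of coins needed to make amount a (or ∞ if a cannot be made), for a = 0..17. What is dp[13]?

1

 a  0  1  2  3  4  5  6  7  8  9 10 11 12 13 14 15 16 17
dp  0  -  -  1  -  1  1  -  2  2  2  2  2  1  3  3  2  3
(- denotes ∞ / unreachable)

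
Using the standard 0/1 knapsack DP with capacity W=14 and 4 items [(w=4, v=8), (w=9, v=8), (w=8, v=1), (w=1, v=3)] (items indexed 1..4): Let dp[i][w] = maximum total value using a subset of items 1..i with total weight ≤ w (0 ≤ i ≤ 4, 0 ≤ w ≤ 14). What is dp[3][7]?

i\w   0   1   2   3   4   5   6   7   8   9  10  11  12  13  14
  0   0   0   0   0   0   0   0   0   0   0   0   0   0   0   0
  1   0   0   0   0   8   8   8   8   8   8   8   8   8   8   8
  2   0   0   0   0   8   8   8   8   8   8   8   8   8  16  16
  3   0   0   0   0   8   8   8   8   8   8   8   8   9  16  16
  4   0   3   3   3   8  11  11  11  11  11  11  11  11  16  19

8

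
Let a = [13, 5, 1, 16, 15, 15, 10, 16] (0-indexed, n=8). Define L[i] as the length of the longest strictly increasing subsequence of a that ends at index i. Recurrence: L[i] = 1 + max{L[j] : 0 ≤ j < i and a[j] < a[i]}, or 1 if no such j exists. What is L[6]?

   i    0    1    2    3    4    5    6    7
a[i]   13    5    1   16   15   15   10   16
L[i]    1    1    1    2    2    2    2    3

2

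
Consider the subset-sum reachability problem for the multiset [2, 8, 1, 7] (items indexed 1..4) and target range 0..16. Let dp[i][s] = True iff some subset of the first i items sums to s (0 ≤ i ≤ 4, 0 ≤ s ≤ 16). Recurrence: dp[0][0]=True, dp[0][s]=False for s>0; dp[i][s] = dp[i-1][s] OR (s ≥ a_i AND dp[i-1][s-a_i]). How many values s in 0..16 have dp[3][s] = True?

8

i\s   0   1   2   3   4   5   6   7   8   9  10  11  12  13  14  15  16
  0   T   F   F   F   F   F   F   F   F   F   F   F   F   F   F   F   F
  1   T   F   T   F   F   F   F   F   F   F   F   F   F   F   F   F   F
  2   T   F   T   F   F   F   F   F   T   F   T   F   F   F   F   F   F
  3   T   T   T   T   F   F   F   F   T   T   T   T   F   F   F   F   F
  4   T   T   T   T   F   F   F   T   T   T   T   T   F   F   F   T   T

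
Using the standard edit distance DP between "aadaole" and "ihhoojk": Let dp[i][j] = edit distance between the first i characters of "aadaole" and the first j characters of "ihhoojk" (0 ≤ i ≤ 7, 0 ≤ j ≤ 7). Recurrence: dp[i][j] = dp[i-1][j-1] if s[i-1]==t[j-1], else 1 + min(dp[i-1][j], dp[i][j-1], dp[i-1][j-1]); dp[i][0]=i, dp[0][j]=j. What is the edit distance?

6

   ''  i  h  h  o  o  j  k
''  0  1  2  3  4  5  6  7
 a  1  1  2  3  4  5  6  7
 a  2  2  2  3  4  5  6  7
 d  3  3  3  3  4  5  6  7
 a  4  4  4  4  4  5  6  7
 o  5  5  5  5  4  4  5  6
 l  6  6  6  6  5  5  5  6
 e  7  7  7  7  6  6  6  6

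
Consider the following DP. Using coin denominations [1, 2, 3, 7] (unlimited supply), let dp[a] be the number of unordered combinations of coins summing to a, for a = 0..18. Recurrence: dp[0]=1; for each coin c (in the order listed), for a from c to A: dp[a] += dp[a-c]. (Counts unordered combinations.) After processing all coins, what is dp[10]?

17

after  coin     0     1     2     3     4     5     6     7     8     9    10    11    12    13    14    15    16    17    18
          1     1     1     1     1     1     1     1     1     1     1     1     1     1     1     1     1     1     1     1
          2     1     1     2     2     3     3     4     4     5     5     6     6     7     7     8     8     9     9    10
          3     1     1     2     3     4     5     7     8    10    12    14    16    19    21    24    27    30    33    37
          7     1     1     2     3     4     5     7     9    11    14    17    20    24    28    33    38    44    50    57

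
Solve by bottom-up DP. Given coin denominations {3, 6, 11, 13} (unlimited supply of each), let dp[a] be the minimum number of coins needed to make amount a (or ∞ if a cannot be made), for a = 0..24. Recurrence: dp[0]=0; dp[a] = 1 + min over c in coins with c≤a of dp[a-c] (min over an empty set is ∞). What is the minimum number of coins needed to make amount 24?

2

 a  0  1  2  3  4  5  6  7  8  9 10 11 12 13 14 15 16 17 18 19 20 21 22 23 24
dp  0  -  -  1  -  -  1  -  -  2  -  1  2  1  2  3  2  2  3  2  3  4  2  3  2
(- denotes ∞ / unreachable)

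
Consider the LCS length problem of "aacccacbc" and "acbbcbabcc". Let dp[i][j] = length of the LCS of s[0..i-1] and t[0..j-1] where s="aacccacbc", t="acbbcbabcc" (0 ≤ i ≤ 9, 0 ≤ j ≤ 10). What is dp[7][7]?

   ''  a  c  b  b  c  b  a  b  c  c
''  0  0  0  0  0  0  0  0  0  0  0
 a  0  1  1  1  1  1  1  1  1  1  1
 a  0  1  1  1  1  1  1  2  2  2  2
 c  0  1  2  2  2  2  2  2  2  3  3
 c  0  1  2  2  2  3  3  3  3  3  4
 c  0  1  2  2  2  3  3  3  3  4  4
 a  0  1  2  2  2  3  3  4  4  4  4
 c  0  1  2  2  2  3  3  4  4  5  5
 b  0  1  2  3  3  3  4  4  5  5  5
 c  0  1  2  3  3  4  4  4  5  6  6

4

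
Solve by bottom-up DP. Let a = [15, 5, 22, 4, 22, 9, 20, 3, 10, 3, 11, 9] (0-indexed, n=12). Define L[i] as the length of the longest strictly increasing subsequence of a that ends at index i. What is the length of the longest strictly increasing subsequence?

4

   i    0    1    2    3    4    5    6    7    8    9   10   11
a[i]   15    5   22    4   22    9   20    3   10    3   11    9
L[i]    1    1    2    1    2    2    3    1    3    1    4    2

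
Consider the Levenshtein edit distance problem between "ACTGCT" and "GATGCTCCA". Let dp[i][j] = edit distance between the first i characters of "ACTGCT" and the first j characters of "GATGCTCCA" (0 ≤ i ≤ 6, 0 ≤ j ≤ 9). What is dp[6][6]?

2

   ''  G  A  T  G  C  T  C  C  A
''  0  1  2  3  4  5  6  7  8  9
 A  1  1  1  2  3  4  5  6  7  8
 C  2  2  2  2  3  3  4  5  6  7
 T  3  3  3  2  3  4  3  4  5  6
 G  4  3  4  3  2  3  4  4  5  6
 C  5  4  4  4  3  2  3  4  4  5
 T  6  5  5  4  4  3  2  3  4  5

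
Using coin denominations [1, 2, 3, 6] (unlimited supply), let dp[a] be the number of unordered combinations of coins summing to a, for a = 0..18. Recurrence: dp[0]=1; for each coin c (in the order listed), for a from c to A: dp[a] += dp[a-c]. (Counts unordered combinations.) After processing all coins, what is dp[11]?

after  coin     0     1     2     3     4     5     6     7     8     9    10    11    12    13    14    15    16    17    18
          1     1     1     1     1     1     1     1     1     1     1     1     1     1     1     1     1     1     1     1
          2     1     1     2     2     3     3     4     4     5     5     6     6     7     7     8     8     9     9    10
          3     1     1     2     3     4     5     7     8    10    12    14    16    19    21    24    27    30    33    37
          6     1     1     2     3     4     5     8     9    12    15    18    21    27    30    36    42    48    54    64

21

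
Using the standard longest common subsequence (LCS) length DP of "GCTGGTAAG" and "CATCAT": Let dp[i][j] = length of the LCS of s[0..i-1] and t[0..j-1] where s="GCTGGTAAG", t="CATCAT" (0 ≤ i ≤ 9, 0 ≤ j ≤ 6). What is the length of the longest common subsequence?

   ''  C  A  T  C  A  T
''  0  0  0  0  0  0  0
 G  0  0  0  0  0  0  0
 C  0  1  1  1  1  1  1
 T  0  1  1  2  2  2  2
 G  0  1  1  2  2  2  2
 G  0  1  1  2  2  2  2
 T  0  1  1  2  2  2  3
 A  0  1  2  2  2  3  3
 A  0  1  2  2  2  3  3
 G  0  1  2  2  2  3  3

3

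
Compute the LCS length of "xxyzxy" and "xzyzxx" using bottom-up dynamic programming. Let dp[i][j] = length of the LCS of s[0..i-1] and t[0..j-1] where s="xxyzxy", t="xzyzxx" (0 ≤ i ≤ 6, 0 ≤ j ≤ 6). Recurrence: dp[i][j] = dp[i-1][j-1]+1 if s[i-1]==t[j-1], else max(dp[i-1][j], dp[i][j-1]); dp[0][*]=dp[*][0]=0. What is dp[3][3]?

2

   ''  x  z  y  z  x  x
''  0  0  0  0  0  0  0
 x  0  1  1  1  1  1  1
 x  0  1  1  1  1  2  2
 y  0  1  1  2  2  2  2
 z  0  1  2  2  3  3  3
 x  0  1  2  2  3  4  4
 y  0  1  2  3  3  4  4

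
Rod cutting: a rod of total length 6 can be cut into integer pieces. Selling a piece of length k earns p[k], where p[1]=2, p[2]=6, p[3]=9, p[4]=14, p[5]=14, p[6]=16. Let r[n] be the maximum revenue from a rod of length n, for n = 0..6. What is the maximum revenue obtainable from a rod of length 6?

   n    0    1    2    3    4    5    6
r[n]    0    2    6    9   14   16   20

20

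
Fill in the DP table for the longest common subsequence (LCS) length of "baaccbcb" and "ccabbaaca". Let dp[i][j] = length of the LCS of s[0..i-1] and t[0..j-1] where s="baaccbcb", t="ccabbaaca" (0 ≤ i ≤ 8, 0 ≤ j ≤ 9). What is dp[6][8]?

   ''  c  c  a  b  b  a  a  c  a
''  0  0  0  0  0  0  0  0  0  0
 b  0  0  0  0  1  1  1  1  1  1
 a  0  0  0  1  1  1  2  2  2  2
 a  0  0  0  1  1  1  2  3  3  3
 c  0  1  1  1  1  1  2  3  4  4
 c  0  1  2  2  2  2  2  3  4  4
 b  0  1  2  2  3  3  3  3  4  4
 c  0  1  2  2  3  3  3  3  4  4
 b  0  1  2  2  3  4  4  4  4  4

4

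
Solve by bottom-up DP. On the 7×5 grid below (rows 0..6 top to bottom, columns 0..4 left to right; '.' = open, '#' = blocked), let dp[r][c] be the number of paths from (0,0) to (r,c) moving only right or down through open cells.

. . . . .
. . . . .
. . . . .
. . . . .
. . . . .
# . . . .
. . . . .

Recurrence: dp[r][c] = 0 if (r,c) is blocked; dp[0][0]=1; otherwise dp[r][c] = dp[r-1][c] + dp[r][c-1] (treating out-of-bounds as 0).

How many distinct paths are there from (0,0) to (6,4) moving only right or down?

205

r\c   0   1   2   3   4
  0   1   1   1   1   1
  1   1   2   3   4   5
  2   1   3   6  10  15
  3   1   4  10  20  35
  4   1   5  15  35  70
  5   0   5  20  55 125
  6   0   5  25  80 205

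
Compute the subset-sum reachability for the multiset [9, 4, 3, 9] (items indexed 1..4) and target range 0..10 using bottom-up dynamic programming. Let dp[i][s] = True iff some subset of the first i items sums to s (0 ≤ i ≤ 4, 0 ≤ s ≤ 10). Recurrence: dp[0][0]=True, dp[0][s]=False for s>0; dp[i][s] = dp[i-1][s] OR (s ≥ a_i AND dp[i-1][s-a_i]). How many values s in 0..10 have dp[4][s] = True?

i\s   0   1   2   3   4   5   6   7   8   9  10
  0   T   F   F   F   F   F   F   F   F   F   F
  1   T   F   F   F   F   F   F   F   F   T   F
  2   T   F   F   F   T   F   F   F   F   T   F
  3   T   F   F   T   T   F   F   T   F   T   F
  4   T   F   F   T   T   F   F   T   F   T   F

5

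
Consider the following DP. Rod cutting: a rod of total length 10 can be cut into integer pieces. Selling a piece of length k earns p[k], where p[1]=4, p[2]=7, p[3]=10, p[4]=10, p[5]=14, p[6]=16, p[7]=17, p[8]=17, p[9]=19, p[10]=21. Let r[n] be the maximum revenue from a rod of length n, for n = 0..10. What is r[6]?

24

   n    0    1    2    3    4    5    6    7    8    9   10
r[n]    0    4    8   12   16   20   24   28   32   36   40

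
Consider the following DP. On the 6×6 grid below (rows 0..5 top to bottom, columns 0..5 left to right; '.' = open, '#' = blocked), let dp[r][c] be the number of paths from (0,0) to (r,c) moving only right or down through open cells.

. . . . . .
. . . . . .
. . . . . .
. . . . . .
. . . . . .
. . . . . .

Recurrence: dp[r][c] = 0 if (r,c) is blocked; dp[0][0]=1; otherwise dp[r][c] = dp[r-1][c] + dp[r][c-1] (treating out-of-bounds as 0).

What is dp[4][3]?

r\c   0   1   2   3   4   5
  0   1   1   1   1   1   1
  1   1   2   3   4   5   6
  2   1   3   6  10  15  21
  3   1   4  10  20  35  56
  4   1   5  15  35  70 126
  5   1   6  21  56 126 252

35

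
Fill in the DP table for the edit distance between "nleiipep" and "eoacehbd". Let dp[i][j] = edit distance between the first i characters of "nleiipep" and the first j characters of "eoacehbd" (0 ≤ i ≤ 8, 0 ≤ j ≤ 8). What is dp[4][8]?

7

   ''  e  o  a  c  e  h  b  d
''  0  1  2  3  4  5  6  7  8
 n  1  1  2  3  4  5  6  7  8
 l  2  2  2  3  4  5  6  7  8
 e  3  2  3  3  4  4  5  6  7
 i  4  3  3  4  4  5  5  6  7
 i  5  4  4  4  5  5  6  6  7
 p  6  5  5  5  5  6  6  7  7
 e  7  6  6  6  6  5  6  7  8
 p  8  7  7  7  7  6  6  7  8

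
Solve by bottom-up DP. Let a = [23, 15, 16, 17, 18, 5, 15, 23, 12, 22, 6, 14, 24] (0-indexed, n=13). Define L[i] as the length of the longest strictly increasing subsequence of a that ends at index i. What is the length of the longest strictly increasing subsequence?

   i    0    1    2    3    4    5    6    7    8    9   10   11   12
a[i]   23   15   16   17   18    5   15   23   12   22    6   14   24
L[i]    1    1    2    3    4    1    2    5    2    5    2    3    6

6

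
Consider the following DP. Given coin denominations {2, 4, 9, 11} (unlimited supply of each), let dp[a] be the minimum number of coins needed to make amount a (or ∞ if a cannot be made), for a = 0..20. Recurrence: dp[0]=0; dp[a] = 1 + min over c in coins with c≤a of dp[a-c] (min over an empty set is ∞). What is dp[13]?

2

 a  0  1  2  3  4  5  6  7  8  9 10 11 12 13 14 15 16 17 18 19 20
dp  0  -  1  -  1  -  2  -  2  1  3  1  3  2  4  2  4  3  2  3  2
(- denotes ∞ / unreachable)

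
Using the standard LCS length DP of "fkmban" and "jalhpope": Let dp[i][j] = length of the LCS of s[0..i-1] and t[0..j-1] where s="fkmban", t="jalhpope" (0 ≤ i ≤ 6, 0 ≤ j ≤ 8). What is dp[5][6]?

   ''  j  a  l  h  p  o  p  e
''  0  0  0  0  0  0  0  0  0
 f  0  0  0  0  0  0  0  0  0
 k  0  0  0  0  0  0  0  0  0
 m  0  0  0  0  0  0  0  0  0
 b  0  0  0  0  0  0  0  0  0
 a  0  0  1  1  1  1  1  1  1
 n  0  0  1  1  1  1  1  1  1

1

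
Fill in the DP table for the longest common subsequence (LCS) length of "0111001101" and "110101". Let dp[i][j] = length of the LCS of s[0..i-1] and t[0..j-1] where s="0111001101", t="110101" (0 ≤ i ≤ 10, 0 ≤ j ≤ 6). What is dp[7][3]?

3

   ''  1  1  0  1  0  1
''  0  0  0  0  0  0  0
 0  0  0  0  1  1  1  1
 1  0  1  1  1  2  2  2
 1  0  1  2  2  2  2  3
 1  0  1  2  2  3  3  3
 0  0  1  2  3  3  4  4
 0  0  1  2  3  3  4  4
 1  0  1  2  3  4  4  5
 1  0  1  2  3  4  4  5
 0  0  1  2  3  4  5  5
 1  0  1  2  3  4  5  6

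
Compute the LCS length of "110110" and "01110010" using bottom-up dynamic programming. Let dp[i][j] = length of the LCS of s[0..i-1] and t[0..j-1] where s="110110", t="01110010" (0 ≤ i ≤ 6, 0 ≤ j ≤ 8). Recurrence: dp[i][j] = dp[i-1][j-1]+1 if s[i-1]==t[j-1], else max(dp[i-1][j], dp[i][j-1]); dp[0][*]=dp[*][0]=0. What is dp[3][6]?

3

   ''  0  1  1  1  0  0  1  0
''  0  0  0  0  0  0  0  0  0
 1  0  0  1  1  1  1  1  1  1
 1  0  0  1  2  2  2  2  2  2
 0  0  1  1  2  2  3  3  3  3
 1  0  1  2  2  3  3  3  4  4
 1  0  1  2  3  3  3  3  4  4
 0  0  1  2  3  3  4  4  4  5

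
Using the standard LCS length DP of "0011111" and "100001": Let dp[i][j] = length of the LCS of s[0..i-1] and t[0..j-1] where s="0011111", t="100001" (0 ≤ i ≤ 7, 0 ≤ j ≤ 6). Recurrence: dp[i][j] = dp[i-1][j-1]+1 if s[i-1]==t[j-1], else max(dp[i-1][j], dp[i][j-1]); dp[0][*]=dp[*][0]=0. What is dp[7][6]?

   ''  1  0  0  0  0  1
''  0  0  0  0  0  0  0
 0  0  0  1  1  1  1  1
 0  0  0  1  2  2  2  2
 1  0  1  1  2  2  2  3
 1  0  1  1  2  2  2  3
 1  0  1  1  2  2  2  3
 1  0  1  1  2  2  2  3
 1  0  1  1  2  2  2  3

3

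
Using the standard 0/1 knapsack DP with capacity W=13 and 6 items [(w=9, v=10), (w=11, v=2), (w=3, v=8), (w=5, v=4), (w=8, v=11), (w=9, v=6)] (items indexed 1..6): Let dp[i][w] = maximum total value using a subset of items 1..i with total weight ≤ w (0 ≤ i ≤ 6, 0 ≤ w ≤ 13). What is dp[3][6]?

i\w   0   1   2   3   4   5   6   7   8   9  10  11  12  13
  0   0   0   0   0   0   0   0   0   0   0   0   0   0   0
  1   0   0   0   0   0   0   0   0   0  10  10  10  10  10
  2   0   0   0   0   0   0   0   0   0  10  10  10  10  10
  3   0   0   0   8   8   8   8   8   8  10  10  10  18  18
  4   0   0   0   8   8   8   8   8  12  12  12  12  18  18
  5   0   0   0   8   8   8   8   8  12  12  12  19  19  19
  6   0   0   0   8   8   8   8   8  12  12  12  19  19  19

8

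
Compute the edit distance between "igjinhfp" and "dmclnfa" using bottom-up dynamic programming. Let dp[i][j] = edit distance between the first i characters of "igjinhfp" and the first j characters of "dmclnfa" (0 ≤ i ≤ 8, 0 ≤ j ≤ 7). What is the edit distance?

6

   ''  d  m  c  l  n  f  a
''  0  1  2  3  4  5  6  7
 i  1  1  2  3  4  5  6  7
 g  2  2  2  3  4  5  6  7
 j  3  3  3  3  4  5  6  7
 i  4  4  4  4  4  5  6  7
 n  5  5  5  5  5  4  5  6
 h  6  6  6  6  6  5  5  6
 f  7  7  7  7  7  6  5  6
 p  8  8  8  8  8  7  6  6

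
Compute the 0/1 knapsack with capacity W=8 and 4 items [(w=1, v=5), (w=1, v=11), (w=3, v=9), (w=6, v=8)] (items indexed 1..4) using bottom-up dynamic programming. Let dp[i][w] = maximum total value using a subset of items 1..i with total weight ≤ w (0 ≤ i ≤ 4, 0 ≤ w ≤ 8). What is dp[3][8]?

25

i\w   0   1   2   3   4   5   6   7   8
  0   0   0   0   0   0   0   0   0   0
  1   0   5   5   5   5   5   5   5   5
  2   0  11  16  16  16  16  16  16  16
  3   0  11  16  16  20  25  25  25  25
  4   0  11  16  16  20  25  25  25  25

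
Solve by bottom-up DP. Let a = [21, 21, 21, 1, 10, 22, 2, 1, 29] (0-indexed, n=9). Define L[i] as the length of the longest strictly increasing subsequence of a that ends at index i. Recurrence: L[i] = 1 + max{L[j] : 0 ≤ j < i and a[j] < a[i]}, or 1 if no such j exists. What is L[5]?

   i    0    1    2    3    4    5    6    7    8
a[i]   21   21   21    1   10   22    2    1   29
L[i]    1    1    1    1    2    3    2    1    4

3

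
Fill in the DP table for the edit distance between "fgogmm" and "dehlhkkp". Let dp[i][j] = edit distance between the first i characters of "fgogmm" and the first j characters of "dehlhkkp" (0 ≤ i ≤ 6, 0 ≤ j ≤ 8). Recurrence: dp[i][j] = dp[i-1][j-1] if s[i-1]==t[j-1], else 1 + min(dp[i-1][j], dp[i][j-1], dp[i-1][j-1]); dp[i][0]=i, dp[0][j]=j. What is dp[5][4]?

   ''  d  e  h  l  h  k  k  p
''  0  1  2  3  4  5  6  7  8
 f  1  1  2  3  4  5  6  7  8
 g  2  2  2  3  4  5  6  7  8
 o  3  3  3  3  4  5  6  7  8
 g  4  4  4  4  4  5  6  7  8
 m  5  5  5  5  5  5  6  7  8
 m  6  6  6  6  6  6  6  7  8

5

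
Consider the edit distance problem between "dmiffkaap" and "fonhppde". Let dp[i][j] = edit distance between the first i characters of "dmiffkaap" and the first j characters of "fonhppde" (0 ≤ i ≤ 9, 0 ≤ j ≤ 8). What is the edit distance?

   ''  f  o  n  h  p  p  d  e
''  0  1  2  3  4  5  6  7  8
 d  1  1  2  3  4  5  6  6  7
 m  2  2  2  3  4  5  6  7  7
 i  3  3  3  3  4  5  6  7  8
 f  4  3  4  4  4  5  6  7  8
 f  5  4  4  5  5  5  6  7  8
 k  6  5  5  5  6  6  6  7  8
 a  7  6  6  6  6  7  7  7  8
 a  8  7  7  7  7  7  8  8  8
 p  9  8  8  8  8  7  7  8  9

9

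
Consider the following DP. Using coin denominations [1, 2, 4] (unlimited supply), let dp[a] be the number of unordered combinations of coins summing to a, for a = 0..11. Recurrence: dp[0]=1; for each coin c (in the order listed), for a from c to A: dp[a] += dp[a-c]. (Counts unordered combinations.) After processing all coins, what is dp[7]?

6

after  coin     0     1     2     3     4     5     6     7     8     9    10    11
          1     1     1     1     1     1     1     1     1     1     1     1     1
          2     1     1     2     2     3     3     4     4     5     5     6     6
          4     1     1     2     2     4     4     6     6     9     9    12    12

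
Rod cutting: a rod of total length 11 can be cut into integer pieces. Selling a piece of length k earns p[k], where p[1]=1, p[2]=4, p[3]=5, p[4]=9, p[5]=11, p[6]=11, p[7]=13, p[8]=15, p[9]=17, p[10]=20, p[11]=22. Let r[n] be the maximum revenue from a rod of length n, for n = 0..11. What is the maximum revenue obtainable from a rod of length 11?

24

   n    0    1    2    3    4    5    6    7    8    9   10   11
r[n]    0    1    4    5    9   11   13   15   18   20   22   24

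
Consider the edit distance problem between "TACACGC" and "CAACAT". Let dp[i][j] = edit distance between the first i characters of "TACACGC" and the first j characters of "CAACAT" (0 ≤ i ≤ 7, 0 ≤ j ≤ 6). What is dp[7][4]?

4

   ''  C  A  A  C  A  T
''  0  1  2  3  4  5  6
 T  1  1  2  3  4  5  5
 A  2  2  1  2  3  4  5
 C  3  2  2  2  2  3  4
 A  4  3  2  2  3  2  3
 C  5  4  3  3  2  3  3
 G  6  5  4  4  3  3  4
 C  7  6  5  5  4  4  4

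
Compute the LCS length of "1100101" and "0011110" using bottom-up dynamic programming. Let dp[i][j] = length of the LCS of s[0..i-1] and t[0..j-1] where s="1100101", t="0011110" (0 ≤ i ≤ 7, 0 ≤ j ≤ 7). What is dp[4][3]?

2

   ''  0  0  1  1  1  1  0
''  0  0  0  0  0  0  0  0
 1  0  0  0  1  1  1  1  1
 1  0  0  0  1  2  2  2  2
 0  0  1  1  1  2  2  2  3
 0  0  1  2  2  2  2  2  3
 1  0  1  2  3  3  3  3  3
 0  0  1  2  3  3  3  3  4
 1  0  1  2  3  4  4  4  4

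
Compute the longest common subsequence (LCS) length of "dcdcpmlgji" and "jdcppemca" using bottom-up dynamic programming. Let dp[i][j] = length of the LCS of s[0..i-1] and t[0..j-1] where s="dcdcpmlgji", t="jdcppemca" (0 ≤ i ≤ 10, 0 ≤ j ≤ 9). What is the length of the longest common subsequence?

4

   ''  j  d  c  p  p  e  m  c  a
''  0  0  0  0  0  0  0  0  0  0
 d  0  0  1  1  1  1  1  1  1  1
 c  0  0  1  2  2  2  2  2  2  2
 d  0  0  1  2  2  2  2  2  2  2
 c  0  0  1  2  2  2  2  2  3  3
 p  0  0  1  2  3  3  3  3  3  3
 m  0  0  1  2  3  3  3  4  4  4
 l  0  0  1  2  3  3  3  4  4  4
 g  0  0  1  2  3  3  3  4  4  4
 j  0  1  1  2  3  3  3  4  4  4
 i  0  1  1  2  3  3  3  4  4  4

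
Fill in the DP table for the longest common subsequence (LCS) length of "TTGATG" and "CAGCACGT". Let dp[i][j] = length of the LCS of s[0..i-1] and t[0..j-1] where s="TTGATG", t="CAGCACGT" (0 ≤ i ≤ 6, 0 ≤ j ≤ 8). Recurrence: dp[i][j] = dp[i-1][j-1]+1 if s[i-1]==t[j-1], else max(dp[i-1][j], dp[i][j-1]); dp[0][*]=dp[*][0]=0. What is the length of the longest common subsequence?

3

   ''  C  A  G  C  A  C  G  T
''  0  0  0  0  0  0  0  0  0
 T  0  0  0  0  0  0  0  0  1
 T  0  0  0  0  0  0  0  0  1
 G  0  0  0  1  1  1  1  1  1
 A  0  0  1  1  1  2  2  2  2
 T  0  0  1  1  1  2  2  2  3
 G  0  0  1  2  2  2  2  3  3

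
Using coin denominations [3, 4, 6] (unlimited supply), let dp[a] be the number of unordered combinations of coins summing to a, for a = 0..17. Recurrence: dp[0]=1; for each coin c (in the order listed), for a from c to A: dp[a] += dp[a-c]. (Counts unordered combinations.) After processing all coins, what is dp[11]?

after  coin     0     1     2     3     4     5     6     7     8     9    10    11    12    13    14    15    16    17
          3     1     0     0     1     0     0     1     0     0     1     0     0     1     0     0     1     0     0
          4     1     0     0     1     1     0     1     1     1     1     1     1     2     1     1     2     2     1
          6     1     0     0     1     1     0     2     1     1     2     2     1     4     2     2     4     4     2

1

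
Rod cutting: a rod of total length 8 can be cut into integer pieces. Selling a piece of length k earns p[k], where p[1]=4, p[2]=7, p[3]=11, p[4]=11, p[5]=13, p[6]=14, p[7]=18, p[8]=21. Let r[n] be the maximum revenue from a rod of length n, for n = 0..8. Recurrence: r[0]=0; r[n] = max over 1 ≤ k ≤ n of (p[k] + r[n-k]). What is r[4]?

16

   n    0    1    2    3    4    5    6    7    8
r[n]    0    4    8   12   16   20   24   28   32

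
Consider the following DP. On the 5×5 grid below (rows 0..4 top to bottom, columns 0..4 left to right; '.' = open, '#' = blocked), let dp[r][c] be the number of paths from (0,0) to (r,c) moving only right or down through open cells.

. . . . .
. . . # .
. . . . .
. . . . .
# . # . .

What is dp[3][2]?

r\c   0   1   2   3   4
  0   1   1   1   1   1
  1   1   2   3   0   1
  2   1   3   6   6   7
  3   1   4  10  16  23
  4   0   4   0  16  39

10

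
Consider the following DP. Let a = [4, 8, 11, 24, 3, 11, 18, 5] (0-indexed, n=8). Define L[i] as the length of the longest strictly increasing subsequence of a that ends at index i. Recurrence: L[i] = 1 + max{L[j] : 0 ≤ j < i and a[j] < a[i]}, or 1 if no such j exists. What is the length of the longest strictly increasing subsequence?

   i    0    1    2    3    4    5    6    7
a[i]    4    8   11   24    3   11   18    5
L[i]    1    2    3    4    1    3    4    2

4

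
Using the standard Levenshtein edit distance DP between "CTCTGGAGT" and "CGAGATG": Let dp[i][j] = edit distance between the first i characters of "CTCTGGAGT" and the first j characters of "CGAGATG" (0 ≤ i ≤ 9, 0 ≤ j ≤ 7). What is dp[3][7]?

5

   ''  C  G  A  G  A  T  G
''  0  1  2  3  4  5  6  7
 C  1  0  1  2  3  4  5  6
 T  2  1  1  2  3  4  4  5
 C  3  2  2  2  3  4  5  5
 T  4  3  3  3  3  4  4  5
 G  5  4  3  4  3  4  5  4
 G  6  5  4  4  4  4  5  5
 A  7  6  5  4  5  4  5  6
 G  8  7  6  5  4  5  5  5
 T  9  8  7  6  5  5  5  6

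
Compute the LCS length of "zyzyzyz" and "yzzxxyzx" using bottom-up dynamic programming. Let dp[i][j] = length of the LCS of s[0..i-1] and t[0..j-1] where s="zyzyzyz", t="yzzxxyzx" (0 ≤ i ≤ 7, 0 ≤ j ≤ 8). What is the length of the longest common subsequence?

   ''  y  z  z  x  x  y  z  x
''  0  0  0  0  0  0  0  0  0
 z  0  0  1  1  1  1  1  1  1
 y  0  1  1  1  1  1  2  2  2
 z  0  1  2  2  2  2  2  3  3
 y  0  1  2  2  2  2  3  3  3
 z  0  1  2  3  3  3  3  4  4
 y  0  1  2  3  3  3  4  4  4
 z  0  1  2  3  3  3  4  5  5

5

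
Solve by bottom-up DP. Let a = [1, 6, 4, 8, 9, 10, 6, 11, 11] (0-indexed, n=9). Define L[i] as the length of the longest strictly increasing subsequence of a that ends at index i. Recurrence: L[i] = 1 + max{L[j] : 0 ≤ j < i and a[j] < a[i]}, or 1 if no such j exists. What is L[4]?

4

   i    0    1    2    3    4    5    6    7    8
a[i]    1    6    4    8    9   10    6   11   11
L[i]    1    2    2    3    4    5    3    6    6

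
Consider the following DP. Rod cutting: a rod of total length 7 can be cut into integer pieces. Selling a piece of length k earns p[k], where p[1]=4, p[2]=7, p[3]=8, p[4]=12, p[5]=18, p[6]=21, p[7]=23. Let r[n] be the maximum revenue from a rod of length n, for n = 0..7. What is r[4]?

16

   n    0    1    2    3    4    5    6    7
r[n]    0    4    8   12   16   20   24   28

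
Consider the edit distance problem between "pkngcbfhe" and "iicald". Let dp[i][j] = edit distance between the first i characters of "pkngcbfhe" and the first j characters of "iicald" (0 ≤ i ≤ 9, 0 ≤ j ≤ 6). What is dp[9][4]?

8

   ''  i  i  c  a  l  d
''  0  1  2  3  4  5  6
 p  1  1  2  3  4  5  6
 k  2  2  2  3  4  5  6
 n  3  3  3  3  4  5  6
 g  4  4  4  4  4  5  6
 c  5  5  5  4  5  5  6
 b  6  6  6  5  5  6  6
 f  7  7  7  6  6  6  7
 h  8  8  8  7  7  7  7
 e  9  9  9  8  8  8  8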